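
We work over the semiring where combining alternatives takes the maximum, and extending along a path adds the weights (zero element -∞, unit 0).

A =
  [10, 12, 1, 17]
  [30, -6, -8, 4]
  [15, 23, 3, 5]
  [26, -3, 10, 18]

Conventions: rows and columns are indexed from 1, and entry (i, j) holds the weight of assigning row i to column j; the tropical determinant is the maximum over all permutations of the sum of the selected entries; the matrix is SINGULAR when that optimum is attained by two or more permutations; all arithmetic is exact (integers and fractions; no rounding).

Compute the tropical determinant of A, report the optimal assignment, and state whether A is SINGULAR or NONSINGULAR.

σ = (1, 2, 3, 4): 10 + (-6) + 3 + 18 = 25
σ = (1, 2, 4, 3): 10 + (-6) + 5 + 10 = 19
σ = (1, 3, 2, 4): 10 + (-8) + 23 + 18 = 43
σ = (1, 3, 4, 2): 10 + (-8) + 5 + (-3) = 4
σ = (1, 4, 2, 3): 10 + 4 + 23 + 10 = 47
σ = (1, 4, 3, 2): 10 + 4 + 3 + (-3) = 14
σ = (2, 1, 3, 4): 12 + 30 + 3 + 18 = 63
σ = (2, 1, 4, 3): 12 + 30 + 5 + 10 = 57
σ = (2, 3, 1, 4): 12 + (-8) + 15 + 18 = 37
σ = (2, 3, 4, 1): 12 + (-8) + 5 + 26 = 35
σ = (2, 4, 1, 3): 12 + 4 + 15 + 10 = 41
σ = (2, 4, 3, 1): 12 + 4 + 3 + 26 = 45
σ = (3, 1, 2, 4): 1 + 30 + 23 + 18 = 72
σ = (3, 1, 4, 2): 1 + 30 + 5 + (-3) = 33
σ = (3, 2, 1, 4): 1 + (-6) + 15 + 18 = 28
σ = (3, 2, 4, 1): 1 + (-6) + 5 + 26 = 26
σ = (3, 4, 1, 2): 1 + 4 + 15 + (-3) = 17
σ = (3, 4, 2, 1): 1 + 4 + 23 + 26 = 54
σ = (4, 1, 2, 3): 17 + 30 + 23 + 10 = 80
σ = (4, 1, 3, 2): 17 + 30 + 3 + (-3) = 47
σ = (4, 2, 1, 3): 17 + (-6) + 15 + 10 = 36
σ = (4, 2, 3, 1): 17 + (-6) + 3 + 26 = 40
σ = (4, 3, 1, 2): 17 + (-8) + 15 + (-3) = 21
σ = (4, 3, 2, 1): 17 + (-8) + 23 + 26 = 58
Optimal value attained by: σ = (4, 1, 2, 3).
Answer: det⊕(A) = 80; verdict: NONSINGULAR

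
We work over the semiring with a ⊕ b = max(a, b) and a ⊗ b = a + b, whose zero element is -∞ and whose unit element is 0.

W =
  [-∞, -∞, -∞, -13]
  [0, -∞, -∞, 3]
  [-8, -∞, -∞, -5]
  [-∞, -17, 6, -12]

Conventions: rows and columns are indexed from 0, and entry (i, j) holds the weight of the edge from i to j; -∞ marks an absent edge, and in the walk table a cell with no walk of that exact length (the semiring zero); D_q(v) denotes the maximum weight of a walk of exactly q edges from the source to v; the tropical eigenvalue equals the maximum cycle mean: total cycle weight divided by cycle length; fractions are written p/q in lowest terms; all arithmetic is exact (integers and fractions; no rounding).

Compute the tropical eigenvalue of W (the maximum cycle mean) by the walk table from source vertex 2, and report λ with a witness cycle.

q=0: [-∞, -∞, 0, -∞]
q=1: [-8, -∞, -∞, -5]
q=2: [-∞, -22, 1, -17]
q=3: [-7, -34, -11, -4]
q=4: [-19, -21, 2, -16]
Optimal cycle mean attained by: cycle 2->3->2, total (-5) + 6, length 2.
Answer: λ = 1/2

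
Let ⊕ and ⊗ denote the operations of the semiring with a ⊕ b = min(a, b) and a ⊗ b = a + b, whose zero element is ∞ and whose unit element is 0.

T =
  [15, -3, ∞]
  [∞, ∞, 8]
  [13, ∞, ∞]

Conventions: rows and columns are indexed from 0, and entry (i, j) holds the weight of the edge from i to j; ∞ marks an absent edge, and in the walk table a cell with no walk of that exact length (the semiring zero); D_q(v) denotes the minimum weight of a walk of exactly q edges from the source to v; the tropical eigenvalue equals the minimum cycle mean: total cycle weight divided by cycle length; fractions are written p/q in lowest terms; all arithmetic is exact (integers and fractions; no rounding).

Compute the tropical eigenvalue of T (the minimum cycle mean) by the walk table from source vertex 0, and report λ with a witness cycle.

q=0: [0, ∞, ∞]
q=1: [15, -3, ∞]
q=2: [30, 12, 5]
q=3: [18, 27, 20]
Optimal cycle mean attained by: cycle 0->1->2->0, total (-3) + 8 + 13, length 3.
Answer: λ = 6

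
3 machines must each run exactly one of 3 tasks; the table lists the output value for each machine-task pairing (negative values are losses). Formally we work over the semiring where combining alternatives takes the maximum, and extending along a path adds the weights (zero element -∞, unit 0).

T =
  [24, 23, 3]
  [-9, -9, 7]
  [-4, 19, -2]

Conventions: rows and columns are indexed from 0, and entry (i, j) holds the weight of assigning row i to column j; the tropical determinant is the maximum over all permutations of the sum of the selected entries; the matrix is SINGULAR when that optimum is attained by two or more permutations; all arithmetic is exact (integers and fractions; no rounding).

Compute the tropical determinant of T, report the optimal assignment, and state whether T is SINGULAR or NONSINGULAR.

σ = (0, 1, 2): 24 + (-9) + (-2) = 13
σ = (0, 2, 1): 24 + 7 + 19 = 50
σ = (1, 0, 2): 23 + (-9) + (-2) = 12
σ = (1, 2, 0): 23 + 7 + (-4) = 26
σ = (2, 0, 1): 3 + (-9) + 19 = 13
σ = (2, 1, 0): 3 + (-9) + (-4) = -10
Optimal value attained by: σ = (0, 2, 1).
Answer: det⊕(T) = 50; verdict: NONSINGULAR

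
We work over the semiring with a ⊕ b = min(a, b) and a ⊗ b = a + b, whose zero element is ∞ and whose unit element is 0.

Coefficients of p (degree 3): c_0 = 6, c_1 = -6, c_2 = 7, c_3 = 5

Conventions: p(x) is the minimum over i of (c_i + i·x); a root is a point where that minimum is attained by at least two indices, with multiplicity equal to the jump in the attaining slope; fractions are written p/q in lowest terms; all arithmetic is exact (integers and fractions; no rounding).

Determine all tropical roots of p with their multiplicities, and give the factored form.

hull edge (i=0, c=6) to (i=1, c=-6): slope -12, span 1
hull edge (i=1, c=-6) to (i=3, c=5): slope 11/2, span 2
Factored form: p(x) = 5 ⊗ (x ⊕ (-11/2)) ⊗ (x ⊕ (-11/2)) ⊗ (x ⊕ 12)
Answer: roots = -11/2 (mult 2), 12 (mult 1)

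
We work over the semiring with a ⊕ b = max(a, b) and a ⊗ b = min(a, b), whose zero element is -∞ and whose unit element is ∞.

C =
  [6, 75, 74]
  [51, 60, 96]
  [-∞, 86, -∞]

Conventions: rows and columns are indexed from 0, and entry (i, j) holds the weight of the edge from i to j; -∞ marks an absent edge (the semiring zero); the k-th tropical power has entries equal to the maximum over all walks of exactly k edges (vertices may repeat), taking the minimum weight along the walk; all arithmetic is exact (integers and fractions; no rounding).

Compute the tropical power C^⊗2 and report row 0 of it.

C^⊗2:
  [51, 74, 75]
  [51, 86, 60]
  [51, 60, 86]
Answer: row 0 of C^⊗2 = [51, 74, 75]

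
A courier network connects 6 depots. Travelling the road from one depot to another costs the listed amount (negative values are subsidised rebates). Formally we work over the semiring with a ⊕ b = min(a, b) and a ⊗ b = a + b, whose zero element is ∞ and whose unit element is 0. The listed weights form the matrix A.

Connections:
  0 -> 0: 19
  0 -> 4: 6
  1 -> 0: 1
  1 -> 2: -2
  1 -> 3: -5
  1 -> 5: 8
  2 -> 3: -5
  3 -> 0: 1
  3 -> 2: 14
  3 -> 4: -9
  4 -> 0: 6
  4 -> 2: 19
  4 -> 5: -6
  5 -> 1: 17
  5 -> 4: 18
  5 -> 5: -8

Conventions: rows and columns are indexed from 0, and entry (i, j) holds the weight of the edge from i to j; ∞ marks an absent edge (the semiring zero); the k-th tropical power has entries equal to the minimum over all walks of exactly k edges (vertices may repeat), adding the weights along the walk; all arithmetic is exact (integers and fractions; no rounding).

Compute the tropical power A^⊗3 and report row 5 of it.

A^⊗2:
  [12, ∞, 25, ∞, 25, 0]
  [-4, 25, 9, -7, -14, 0]
  [-4, ∞, 9, ∞, -14, ∞]
  [-3, ∞, 10, 9, 7, -15]
  [25, 11, ∞, 14, 12, -14]
  [18, 9, 15, 12, 10, -16]
A^⊗3:
  [31, 17, 44, 20, 18, -8]
  [-8, 17, 5, 4, -16, -20]
  [-8, ∞, 5, 4, 2, -20]
  [10, 2, 23, 5, 0, -23]
  [12, 3, 9, 6, 4, -22]
  [10, 1, 7, 4, 2, -24]
Answer: row 5 of A^⊗3 = [10, 1, 7, 4, 2, -24]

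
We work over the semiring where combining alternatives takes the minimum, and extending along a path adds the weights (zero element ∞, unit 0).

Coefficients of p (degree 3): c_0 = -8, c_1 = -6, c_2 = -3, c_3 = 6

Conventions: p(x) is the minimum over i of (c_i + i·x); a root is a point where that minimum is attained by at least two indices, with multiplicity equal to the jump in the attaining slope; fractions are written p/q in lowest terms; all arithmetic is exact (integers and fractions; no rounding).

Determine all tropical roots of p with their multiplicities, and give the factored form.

hull edge (i=0, c=-8) to (i=1, c=-6): slope 2, span 1
hull edge (i=1, c=-6) to (i=2, c=-3): slope 3, span 1
hull edge (i=2, c=-3) to (i=3, c=6): slope 9, span 1
Factored form: p(x) = 6 ⊗ (x ⊕ (-9)) ⊗ (x ⊕ (-3)) ⊗ (x ⊕ (-2))
Answer: roots = -9 (mult 1), -3 (mult 1), -2 (mult 1)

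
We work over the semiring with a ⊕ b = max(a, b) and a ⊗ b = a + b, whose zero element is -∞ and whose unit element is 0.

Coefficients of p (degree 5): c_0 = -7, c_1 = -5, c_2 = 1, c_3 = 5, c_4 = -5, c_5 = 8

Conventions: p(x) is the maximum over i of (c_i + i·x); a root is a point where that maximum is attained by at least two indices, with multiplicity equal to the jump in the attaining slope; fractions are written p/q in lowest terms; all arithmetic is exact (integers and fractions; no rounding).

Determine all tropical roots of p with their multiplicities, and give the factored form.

hull edge (i=0, c=-7) to (i=3, c=5): slope 4, span 3
hull edge (i=3, c=5) to (i=5, c=8): slope 3/2, span 2
Factored form: p(x) = 8 ⊗ (x ⊕ (-4)) ⊗ (x ⊕ (-4)) ⊗ (x ⊕ (-4)) ⊗ (x ⊕ (-3/2)) ⊗ (x ⊕ (-3/2))
Answer: roots = -4 (mult 3), -3/2 (mult 2)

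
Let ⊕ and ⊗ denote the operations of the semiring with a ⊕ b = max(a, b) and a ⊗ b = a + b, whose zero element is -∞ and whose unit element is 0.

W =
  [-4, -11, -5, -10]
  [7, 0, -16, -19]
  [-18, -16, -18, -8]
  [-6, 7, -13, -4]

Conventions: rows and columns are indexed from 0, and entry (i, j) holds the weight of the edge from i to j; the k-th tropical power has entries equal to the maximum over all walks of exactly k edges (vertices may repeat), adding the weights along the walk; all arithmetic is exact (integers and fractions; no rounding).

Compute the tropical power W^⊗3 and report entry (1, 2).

W^⊗2:
  [-4, -3, -9, -13]
  [7, 0, 2, -3]
  [-9, -1, -21, -12]
  [14, 7, -9, -8]
W^⊗3:
  [4, -3, -9, -14]
  [7, 4, 2, -3]
  [6, -1, -14, -16]
  [14, 7, 9, 4]
Key observation: the optimum is the walk 1->1->0->2, with weight 0 + 7 + (-5) = 2.
Optimal value attained by: walk 1->1->0->2.
Answer: (W^⊗3)[1][2] = 2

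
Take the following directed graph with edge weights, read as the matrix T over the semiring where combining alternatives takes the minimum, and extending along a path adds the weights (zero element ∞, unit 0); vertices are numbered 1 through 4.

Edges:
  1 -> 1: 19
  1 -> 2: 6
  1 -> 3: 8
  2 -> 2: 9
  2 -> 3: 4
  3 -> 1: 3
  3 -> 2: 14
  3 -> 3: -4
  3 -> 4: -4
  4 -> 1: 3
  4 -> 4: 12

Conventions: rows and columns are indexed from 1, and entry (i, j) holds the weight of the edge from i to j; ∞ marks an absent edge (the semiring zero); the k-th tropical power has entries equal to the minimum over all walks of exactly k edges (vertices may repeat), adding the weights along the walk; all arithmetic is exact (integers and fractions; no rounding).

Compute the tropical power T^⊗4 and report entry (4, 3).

T^⊗2:
  [11, 15, 4, 4]
  [7, 18, 0, 0]
  [-1, 9, -8, -8]
  [15, 9, 11, 24]
T^⊗3:
  [7, 17, 0, 0]
  [3, 13, -4, -4]
  [-5, 5, -12, -12]
  [14, 18, 7, 7]
T^⊗4:
  [3, 13, -4, -4]
  [-1, 9, -8, -8]
  [-9, 1, -16, -16]
  [10, 20, 3, 3]
Key observation: the optimum is the walk 4->1->3->3->3, with weight 3 + 8 + (-4) + (-4) = 3.
Optimal value attained by: walk 4->1->3->3->3.
Answer: (T^⊗4)[4][3] = 3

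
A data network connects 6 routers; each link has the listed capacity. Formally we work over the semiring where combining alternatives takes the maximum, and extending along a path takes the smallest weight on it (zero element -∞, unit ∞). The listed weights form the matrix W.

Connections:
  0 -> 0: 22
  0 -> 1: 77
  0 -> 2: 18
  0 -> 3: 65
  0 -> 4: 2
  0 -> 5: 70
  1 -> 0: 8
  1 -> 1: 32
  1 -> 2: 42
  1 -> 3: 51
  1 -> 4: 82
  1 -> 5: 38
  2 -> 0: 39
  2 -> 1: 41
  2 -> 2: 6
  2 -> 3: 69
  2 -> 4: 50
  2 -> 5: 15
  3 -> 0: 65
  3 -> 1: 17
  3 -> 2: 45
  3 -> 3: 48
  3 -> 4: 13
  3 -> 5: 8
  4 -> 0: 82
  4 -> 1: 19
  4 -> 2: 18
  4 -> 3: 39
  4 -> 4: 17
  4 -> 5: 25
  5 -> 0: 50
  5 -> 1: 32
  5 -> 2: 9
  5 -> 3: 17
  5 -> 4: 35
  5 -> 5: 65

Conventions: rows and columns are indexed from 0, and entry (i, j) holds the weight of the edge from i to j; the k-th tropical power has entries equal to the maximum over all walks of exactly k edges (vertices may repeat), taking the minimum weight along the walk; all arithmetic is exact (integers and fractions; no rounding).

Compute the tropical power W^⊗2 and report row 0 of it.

W^⊗2:
  [65, 32, 45, 51, 77, 65]
  [82, 41, 45, 48, 42, 38]
  [65, 39, 45, 48, 41, 39]
  [48, 65, 45, 65, 45, 65]
  [39, 77, 39, 65, 25, 70]
  [50, 50, 32, 50, 35, 65]
Answer: row 0 of W^⊗2 = [65, 32, 45, 51, 77, 65]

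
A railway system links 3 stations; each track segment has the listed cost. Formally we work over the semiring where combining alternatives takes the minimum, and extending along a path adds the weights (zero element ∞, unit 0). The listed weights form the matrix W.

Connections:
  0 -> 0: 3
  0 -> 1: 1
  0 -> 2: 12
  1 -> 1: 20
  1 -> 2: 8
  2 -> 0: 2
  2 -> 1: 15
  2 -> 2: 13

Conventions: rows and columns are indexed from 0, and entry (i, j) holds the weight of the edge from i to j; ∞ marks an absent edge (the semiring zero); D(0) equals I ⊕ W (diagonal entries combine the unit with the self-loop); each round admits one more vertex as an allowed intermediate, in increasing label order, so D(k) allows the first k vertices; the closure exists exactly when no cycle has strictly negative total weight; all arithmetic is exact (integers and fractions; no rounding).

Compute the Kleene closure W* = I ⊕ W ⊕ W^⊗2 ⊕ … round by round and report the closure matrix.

D(0):
  [0, 1, 12]
  [∞, 0, 8]
  [2, 15, 0]
D(1):
  [0, 1, 12]
  [∞, 0, 8]
  [2, 3, 0]
D(2):
  [0, 1, 9]
  [∞, 0, 8]
  [2, 3, 0]
D(3):
  [0, 1, 9]
  [10, 0, 8]
  [2, 3, 0]
Answer: W* = [[0, 1, 9], [10, 0, 8], [2, 3, 0]]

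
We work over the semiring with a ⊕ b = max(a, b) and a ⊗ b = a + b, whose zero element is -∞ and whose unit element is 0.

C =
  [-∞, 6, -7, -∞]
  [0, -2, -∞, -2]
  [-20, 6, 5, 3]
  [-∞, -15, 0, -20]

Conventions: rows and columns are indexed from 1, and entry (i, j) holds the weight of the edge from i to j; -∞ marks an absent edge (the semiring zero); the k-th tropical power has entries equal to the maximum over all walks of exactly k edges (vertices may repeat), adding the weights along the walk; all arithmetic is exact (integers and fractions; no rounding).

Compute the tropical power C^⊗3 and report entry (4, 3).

C^⊗2:
  [6, 4, -2, 4]
  [-2, 6, -2, -4]
  [6, 11, 10, 8]
  [-15, 6, 5, 3]
C^⊗3:
  [4, 12, 4, 2]
  [6, 4, 3, 4]
  [11, 16, 15, 13]
  [6, 11, 10, 8]
Key observation: the optimum is the walk 4->3->3->3, with weight 0 + 5 + 5 = 10.
Optimal value attained by: walk 4->3->3->3.
Answer: (C^⊗3)[4][3] = 10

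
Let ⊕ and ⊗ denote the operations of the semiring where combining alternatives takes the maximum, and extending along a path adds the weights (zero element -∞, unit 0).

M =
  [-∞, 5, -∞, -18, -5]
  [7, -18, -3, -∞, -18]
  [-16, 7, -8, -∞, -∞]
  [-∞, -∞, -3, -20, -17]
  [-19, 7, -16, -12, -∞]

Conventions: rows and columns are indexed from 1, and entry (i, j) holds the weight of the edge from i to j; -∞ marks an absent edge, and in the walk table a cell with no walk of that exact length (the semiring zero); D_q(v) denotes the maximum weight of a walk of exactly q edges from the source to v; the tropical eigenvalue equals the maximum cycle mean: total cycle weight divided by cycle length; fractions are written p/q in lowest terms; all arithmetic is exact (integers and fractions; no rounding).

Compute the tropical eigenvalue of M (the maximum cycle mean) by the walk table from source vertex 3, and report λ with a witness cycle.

q=0: [-∞, -∞, 0, -∞, -∞]
q=1: [-16, 7, -8, -∞, -∞]
q=2: [14, -1, 4, -34, -11]
q=3: [6, 19, -4, -4, 9]
q=4: [26, 16, 16, -3, 1]
q=5: [23, 31, 13, 8, 21]
Optimal cycle mean attained by: cycle 1->2->1, total 5 + 7, length 2.
Answer: λ = 6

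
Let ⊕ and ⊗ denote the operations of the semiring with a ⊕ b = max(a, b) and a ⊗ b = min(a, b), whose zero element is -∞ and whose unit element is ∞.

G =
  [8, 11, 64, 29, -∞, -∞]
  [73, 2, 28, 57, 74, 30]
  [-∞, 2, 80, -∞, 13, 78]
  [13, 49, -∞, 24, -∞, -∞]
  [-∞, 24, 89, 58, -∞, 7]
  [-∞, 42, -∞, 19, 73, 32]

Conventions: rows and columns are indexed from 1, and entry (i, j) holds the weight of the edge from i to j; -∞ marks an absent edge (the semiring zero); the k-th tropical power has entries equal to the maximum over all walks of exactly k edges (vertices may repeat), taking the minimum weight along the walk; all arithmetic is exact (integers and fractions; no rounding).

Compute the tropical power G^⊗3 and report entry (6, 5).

G^⊗2:
  [13, 29, 64, 24, 13, 64]
  [13, 49, 74, 58, 30, 30]
  [2, 42, 80, 19, 73, 78]
  [49, 24, 28, 49, 49, 30]
  [24, 49, 80, 24, 24, 78]
  [42, 32, 73, 58, 42, 32]
G^⊗3:
  [29, 42, 64, 29, 64, 64]
  [49, 49, 74, 49, 49, 74]
  [42, 42, 80, 58, 73, 78]
  [24, 49, 49, 49, 30, 30]
  [49, 42, 80, 49, 73, 78]
  [32, 49, 73, 42, 32, 73]
Key observation: the optimum is the walk 6->6->2->5, with weight 32 min 42 min 74 = 32.
Optimal value attained by: walk 6->6->2->5.
Answer: (G^⊗3)[6][5] = 32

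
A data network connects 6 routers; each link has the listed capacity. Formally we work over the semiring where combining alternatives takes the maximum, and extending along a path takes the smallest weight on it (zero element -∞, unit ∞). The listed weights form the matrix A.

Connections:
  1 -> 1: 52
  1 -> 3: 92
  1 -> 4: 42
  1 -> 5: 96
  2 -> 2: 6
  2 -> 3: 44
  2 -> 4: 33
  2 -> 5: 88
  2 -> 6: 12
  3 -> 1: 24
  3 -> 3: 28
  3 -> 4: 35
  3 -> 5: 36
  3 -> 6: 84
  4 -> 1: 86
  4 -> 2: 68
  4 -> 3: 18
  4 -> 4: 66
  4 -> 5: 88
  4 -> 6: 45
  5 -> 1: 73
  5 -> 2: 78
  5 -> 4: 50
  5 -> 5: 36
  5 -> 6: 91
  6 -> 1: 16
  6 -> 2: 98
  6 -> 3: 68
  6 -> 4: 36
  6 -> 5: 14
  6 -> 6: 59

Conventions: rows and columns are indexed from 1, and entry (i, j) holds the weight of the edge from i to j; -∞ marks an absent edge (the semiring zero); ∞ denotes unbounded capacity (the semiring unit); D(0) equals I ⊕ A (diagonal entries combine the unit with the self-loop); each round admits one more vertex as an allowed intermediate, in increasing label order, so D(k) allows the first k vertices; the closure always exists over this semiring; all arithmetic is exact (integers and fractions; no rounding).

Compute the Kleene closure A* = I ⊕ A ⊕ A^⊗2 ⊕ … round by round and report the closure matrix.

D(0):
  [∞, -∞, 92, 42, 96, -∞]
  [-∞, ∞, 44, 33, 88, 12]
  [24, -∞, ∞, 35, 36, 84]
  [86, 68, 18, ∞, 88, 45]
  [73, 78, -∞, 50, ∞, 91]
  [16, 98, 68, 36, 14, ∞]
D(1):
  [∞, -∞, 92, 42, 96, -∞]
  [-∞, ∞, 44, 33, 88, 12]
  [24, -∞, ∞, 35, 36, 84]
  [86, 68, 86, ∞, 88, 45]
  [73, 78, 73, 50, ∞, 91]
  [16, 98, 68, 36, 16, ∞]
D(2):
  [∞, -∞, 92, 42, 96, -∞]
  [-∞, ∞, 44, 33, 88, 12]
  [24, -∞, ∞, 35, 36, 84]
  [86, 68, 86, ∞, 88, 45]
  [73, 78, 73, 50, ∞, 91]
  [16, 98, 68, 36, 88, ∞]
D(3):
  [∞, -∞, 92, 42, 96, 84]
  [24, ∞, 44, 35, 88, 44]
  [24, -∞, ∞, 35, 36, 84]
  [86, 68, 86, ∞, 88, 84]
  [73, 78, 73, 50, ∞, 91]
  [24, 98, 68, 36, 88, ∞]
D(4):
  [∞, 42, 92, 42, 96, 84]
  [35, ∞, 44, 35, 88, 44]
  [35, 35, ∞, 35, 36, 84]
  [86, 68, 86, ∞, 88, 84]
  [73, 78, 73, 50, ∞, 91]
  [36, 98, 68, 36, 88, ∞]
D(5):
  [∞, 78, 92, 50, 96, 91]
  [73, ∞, 73, 50, 88, 88]
  [36, 36, ∞, 36, 36, 84]
  [86, 78, 86, ∞, 88, 88]
  [73, 78, 73, 50, ∞, 91]
  [73, 98, 73, 50, 88, ∞]
D(6):
  [∞, 91, 92, 50, 96, 91]
  [73, ∞, 73, 50, 88, 88]
  [73, 84, ∞, 50, 84, 84]
  [86, 88, 86, ∞, 88, 88]
  [73, 91, 73, 50, ∞, 91]
  [73, 98, 73, 50, 88, ∞]
Answer: A* = [[∞, 91, 92, 50, 96, 91], [73, ∞, 73, 50, 88, 88], [73, 84, ∞, 50, 84, 84], [86, 88, 86, ∞, 88, 88], [73, 91, 73, 50, ∞, 91], [73, 98, 73, 50, 88, ∞]]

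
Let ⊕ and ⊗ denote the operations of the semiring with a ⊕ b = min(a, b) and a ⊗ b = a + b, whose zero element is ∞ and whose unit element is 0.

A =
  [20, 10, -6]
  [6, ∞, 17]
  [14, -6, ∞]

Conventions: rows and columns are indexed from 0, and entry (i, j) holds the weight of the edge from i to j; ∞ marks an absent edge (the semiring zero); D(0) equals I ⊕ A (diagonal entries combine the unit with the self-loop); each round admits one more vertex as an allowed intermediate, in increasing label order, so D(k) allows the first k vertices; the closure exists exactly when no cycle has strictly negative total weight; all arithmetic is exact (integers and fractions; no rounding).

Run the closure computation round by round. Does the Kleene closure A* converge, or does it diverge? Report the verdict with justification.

D(0):
  [0, 10, -6]
  [6, 0, 17]
  [14, -6, 0]
D(1):
  [0, 10, -6]
  [6, 0, 0]
  [14, -6, 0]
Detection: at round 2, diagonal entry (2, 2) turns strictly negative.
Key observation: the cycle 2->1->0->2 has total weight (-6) + 6 + (-6), which is strictly negative.
Answer: DIVERGES — negative cycle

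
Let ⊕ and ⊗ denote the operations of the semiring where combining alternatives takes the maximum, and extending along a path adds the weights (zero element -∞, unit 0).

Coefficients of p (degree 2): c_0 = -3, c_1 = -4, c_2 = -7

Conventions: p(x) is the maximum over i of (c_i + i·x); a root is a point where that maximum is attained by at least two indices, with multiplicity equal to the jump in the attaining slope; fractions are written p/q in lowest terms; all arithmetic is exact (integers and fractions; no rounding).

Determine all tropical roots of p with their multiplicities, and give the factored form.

hull edge (i=0, c=-3) to (i=1, c=-4): slope -1, span 1
hull edge (i=1, c=-4) to (i=2, c=-7): slope -3, span 1
Factored form: p(x) = -7 ⊗ (x ⊕ 1) ⊗ (x ⊕ 3)
Answer: roots = 1 (mult 1), 3 (mult 1)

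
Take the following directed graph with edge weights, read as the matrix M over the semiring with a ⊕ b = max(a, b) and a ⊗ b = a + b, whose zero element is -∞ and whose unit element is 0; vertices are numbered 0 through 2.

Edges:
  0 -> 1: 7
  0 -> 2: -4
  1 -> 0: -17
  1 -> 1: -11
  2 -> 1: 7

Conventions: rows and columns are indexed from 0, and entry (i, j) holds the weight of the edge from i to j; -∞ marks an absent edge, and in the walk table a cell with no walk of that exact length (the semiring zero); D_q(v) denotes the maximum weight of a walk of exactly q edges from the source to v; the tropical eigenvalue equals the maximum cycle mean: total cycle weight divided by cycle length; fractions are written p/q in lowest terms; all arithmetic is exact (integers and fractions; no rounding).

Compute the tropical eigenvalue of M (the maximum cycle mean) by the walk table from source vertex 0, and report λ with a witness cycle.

q=0: [0, -∞, -∞]
q=1: [-∞, 7, -4]
q=2: [-10, 3, -∞]
q=3: [-14, -3, -14]
Optimal cycle mean attained by: cycle 0->2->1->0, total (-4) + 7 + (-17), length 3.
Answer: λ = -14/3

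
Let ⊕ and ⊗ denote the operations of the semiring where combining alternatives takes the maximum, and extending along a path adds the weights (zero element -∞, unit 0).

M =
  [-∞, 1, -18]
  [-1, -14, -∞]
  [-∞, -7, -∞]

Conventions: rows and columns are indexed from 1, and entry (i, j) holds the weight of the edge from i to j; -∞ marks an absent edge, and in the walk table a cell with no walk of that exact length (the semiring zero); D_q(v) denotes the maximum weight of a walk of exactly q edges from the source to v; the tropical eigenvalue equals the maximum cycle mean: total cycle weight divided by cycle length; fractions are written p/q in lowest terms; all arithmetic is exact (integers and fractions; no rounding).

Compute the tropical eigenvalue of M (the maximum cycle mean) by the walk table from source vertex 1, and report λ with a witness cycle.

q=0: [0, -∞, -∞]
q=1: [-∞, 1, -18]
q=2: [0, -13, -∞]
q=3: [-14, 1, -18]
Optimal cycle mean attained by: cycle 1->2->1, total 1 + (-1), length 2.
Answer: λ = 0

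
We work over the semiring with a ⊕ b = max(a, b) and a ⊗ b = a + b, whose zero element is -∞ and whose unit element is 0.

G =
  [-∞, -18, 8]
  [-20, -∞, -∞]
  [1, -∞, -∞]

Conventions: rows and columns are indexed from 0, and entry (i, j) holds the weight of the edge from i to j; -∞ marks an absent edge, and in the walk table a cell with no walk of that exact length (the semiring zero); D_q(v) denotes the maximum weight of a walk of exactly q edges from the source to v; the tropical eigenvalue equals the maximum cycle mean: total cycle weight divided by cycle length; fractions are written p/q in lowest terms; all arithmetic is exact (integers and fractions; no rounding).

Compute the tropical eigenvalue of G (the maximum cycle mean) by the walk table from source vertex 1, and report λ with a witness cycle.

q=0: [-∞, 0, -∞]
q=1: [-20, -∞, -∞]
q=2: [-∞, -38, -12]
q=3: [-11, -∞, -∞]
Optimal cycle mean attained by: cycle 0->2->0, total 8 + 1, length 2.
Answer: λ = 9/2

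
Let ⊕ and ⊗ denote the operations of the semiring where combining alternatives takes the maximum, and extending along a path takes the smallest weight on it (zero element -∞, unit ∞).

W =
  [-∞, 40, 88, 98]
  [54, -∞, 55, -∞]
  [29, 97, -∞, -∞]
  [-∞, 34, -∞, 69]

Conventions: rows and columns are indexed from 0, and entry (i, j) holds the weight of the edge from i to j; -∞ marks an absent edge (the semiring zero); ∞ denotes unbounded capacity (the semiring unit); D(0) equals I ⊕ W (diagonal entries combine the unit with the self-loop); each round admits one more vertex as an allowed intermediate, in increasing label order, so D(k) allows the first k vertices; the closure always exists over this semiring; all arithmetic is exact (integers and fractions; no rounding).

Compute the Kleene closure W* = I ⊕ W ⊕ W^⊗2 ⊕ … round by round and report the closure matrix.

D(0):
  [∞, 40, 88, 98]
  [54, ∞, 55, -∞]
  [29, 97, ∞, -∞]
  [-∞, 34, -∞, ∞]
D(1):
  [∞, 40, 88, 98]
  [54, ∞, 55, 54]
  [29, 97, ∞, 29]
  [-∞, 34, -∞, ∞]
D(2):
  [∞, 40, 88, 98]
  [54, ∞, 55, 54]
  [54, 97, ∞, 54]
  [34, 34, 34, ∞]
D(3):
  [∞, 88, 88, 98]
  [54, ∞, 55, 54]
  [54, 97, ∞, 54]
  [34, 34, 34, ∞]
D(4):
  [∞, 88, 88, 98]
  [54, ∞, 55, 54]
  [54, 97, ∞, 54]
  [34, 34, 34, ∞]
Answer: W* = [[∞, 88, 88, 98], [54, ∞, 55, 54], [54, 97, ∞, 54], [34, 34, 34, ∞]]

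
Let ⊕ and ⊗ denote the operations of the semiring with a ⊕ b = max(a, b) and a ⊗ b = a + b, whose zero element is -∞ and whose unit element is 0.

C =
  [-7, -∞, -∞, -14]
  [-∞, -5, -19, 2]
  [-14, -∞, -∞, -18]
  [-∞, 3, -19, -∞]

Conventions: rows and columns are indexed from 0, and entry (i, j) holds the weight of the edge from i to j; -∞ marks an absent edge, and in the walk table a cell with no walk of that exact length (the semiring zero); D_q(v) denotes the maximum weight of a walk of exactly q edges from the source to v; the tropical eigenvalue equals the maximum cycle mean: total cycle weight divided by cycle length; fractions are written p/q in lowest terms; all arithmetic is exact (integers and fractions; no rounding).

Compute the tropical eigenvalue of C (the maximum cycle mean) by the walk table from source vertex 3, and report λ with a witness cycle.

q=0: [-∞, -∞, -∞, 0]
q=1: [-∞, 3, -19, -∞]
q=2: [-33, -2, -16, 5]
q=3: [-30, 8, -14, 0]
q=4: [-28, 3, -11, 10]
Optimal cycle mean attained by: cycle 1->3->1, total 2 + 3, length 2.
Answer: λ = 5/2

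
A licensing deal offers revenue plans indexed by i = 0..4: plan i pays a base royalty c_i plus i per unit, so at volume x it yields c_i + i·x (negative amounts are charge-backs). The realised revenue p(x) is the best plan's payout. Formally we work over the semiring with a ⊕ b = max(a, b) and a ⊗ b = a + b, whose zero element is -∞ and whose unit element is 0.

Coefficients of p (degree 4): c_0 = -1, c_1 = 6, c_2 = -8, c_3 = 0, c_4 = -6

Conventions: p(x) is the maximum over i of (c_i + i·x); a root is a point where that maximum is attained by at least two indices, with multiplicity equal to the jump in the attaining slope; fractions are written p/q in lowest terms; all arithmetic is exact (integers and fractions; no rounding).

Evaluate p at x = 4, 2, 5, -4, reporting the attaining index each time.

p(4) = max(-1+0·4=-1, 6+1·4=10, -8+2·4=0, 0+3·4=12, -6+4·4=10) = 12 (attained by i=3)
p(2) = max(-1+0·2=-1, 6+1·2=8, -8+2·2=-4, 0+3·2=6, -6+4·2=2) = 8 (attained by i=1)
p(5) = max(-1+0·5=-1, 6+1·5=11, -8+2·5=2, 0+3·5=15, -6+4·5=14) = 15 (attained by i=3)
p(-4) = max(-1+0·(-4)=-1, 6+1·(-4)=2, -8+2·(-4)=-16, 0+3·(-4)=-12, -6+4·(-4)=-22) = 2 (attained by i=1)
Answer: p(4) = 12; p(2) = 8; p(5) = 15; p(-4) = 2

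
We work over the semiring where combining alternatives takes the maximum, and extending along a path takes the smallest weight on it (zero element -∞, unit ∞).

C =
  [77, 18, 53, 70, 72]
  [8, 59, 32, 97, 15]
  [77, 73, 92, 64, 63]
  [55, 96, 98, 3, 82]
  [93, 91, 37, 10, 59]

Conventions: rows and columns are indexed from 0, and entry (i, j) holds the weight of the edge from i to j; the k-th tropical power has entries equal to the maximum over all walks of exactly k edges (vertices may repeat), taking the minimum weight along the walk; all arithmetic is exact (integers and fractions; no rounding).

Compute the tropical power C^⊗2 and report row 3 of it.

C^⊗2:
  [77, 72, 70, 70, 72]
  [55, 96, 97, 59, 82]
  [77, 73, 92, 73, 72]
  [82, 82, 92, 96, 63]
  [77, 59, 53, 91, 72]
Answer: row 3 of C^⊗2 = [82, 82, 92, 96, 63]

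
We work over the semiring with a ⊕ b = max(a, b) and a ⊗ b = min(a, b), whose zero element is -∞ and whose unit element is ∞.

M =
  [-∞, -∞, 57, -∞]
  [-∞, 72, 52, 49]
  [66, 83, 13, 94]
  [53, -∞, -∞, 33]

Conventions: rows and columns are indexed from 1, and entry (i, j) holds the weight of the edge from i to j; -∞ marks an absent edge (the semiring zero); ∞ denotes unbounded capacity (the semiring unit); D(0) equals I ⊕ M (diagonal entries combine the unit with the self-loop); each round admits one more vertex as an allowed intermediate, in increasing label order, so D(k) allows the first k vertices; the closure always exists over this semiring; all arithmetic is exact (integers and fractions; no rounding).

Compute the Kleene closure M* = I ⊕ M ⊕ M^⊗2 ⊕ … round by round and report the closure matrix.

D(0):
  [∞, -∞, 57, -∞]
  [-∞, ∞, 52, 49]
  [66, 83, ∞, 94]
  [53, -∞, -∞, ∞]
D(1):
  [∞, -∞, 57, -∞]
  [-∞, ∞, 52, 49]
  [66, 83, ∞, 94]
  [53, -∞, 53, ∞]
D(2):
  [∞, -∞, 57, -∞]
  [-∞, ∞, 52, 49]
  [66, 83, ∞, 94]
  [53, -∞, 53, ∞]
D(3):
  [∞, 57, 57, 57]
  [52, ∞, 52, 52]
  [66, 83, ∞, 94]
  [53, 53, 53, ∞]
D(4):
  [∞, 57, 57, 57]
  [52, ∞, 52, 52]
  [66, 83, ∞, 94]
  [53, 53, 53, ∞]
Answer: M* = [[∞, 57, 57, 57], [52, ∞, 52, 52], [66, 83, ∞, 94], [53, 53, 53, ∞]]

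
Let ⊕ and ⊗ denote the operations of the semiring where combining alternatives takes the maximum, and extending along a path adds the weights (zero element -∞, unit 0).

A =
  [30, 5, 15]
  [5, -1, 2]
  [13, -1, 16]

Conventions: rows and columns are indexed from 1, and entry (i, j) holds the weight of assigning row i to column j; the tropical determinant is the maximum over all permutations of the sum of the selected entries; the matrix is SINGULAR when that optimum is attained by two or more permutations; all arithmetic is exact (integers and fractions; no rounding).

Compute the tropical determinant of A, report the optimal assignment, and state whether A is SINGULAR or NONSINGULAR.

σ = (1, 2, 3): 30 + (-1) + 16 = 45
σ = (1, 3, 2): 30 + 2 + (-1) = 31
σ = (2, 1, 3): 5 + 5 + 16 = 26
σ = (2, 3, 1): 5 + 2 + 13 = 20
σ = (3, 1, 2): 15 + 5 + (-1) = 19
σ = (3, 2, 1): 15 + (-1) + 13 = 27
Optimal value attained by: σ = (1, 2, 3).
Answer: det⊕(A) = 45; verdict: NONSINGULAR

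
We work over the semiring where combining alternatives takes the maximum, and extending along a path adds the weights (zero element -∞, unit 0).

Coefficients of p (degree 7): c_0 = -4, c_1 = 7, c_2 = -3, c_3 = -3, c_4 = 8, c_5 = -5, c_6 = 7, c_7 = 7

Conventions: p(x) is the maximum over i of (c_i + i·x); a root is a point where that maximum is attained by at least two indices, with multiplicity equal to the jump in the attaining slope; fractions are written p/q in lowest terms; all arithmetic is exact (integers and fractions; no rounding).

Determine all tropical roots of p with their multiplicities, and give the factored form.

hull edge (i=0, c=-4) to (i=1, c=7): slope 11, span 1
hull edge (i=1, c=7) to (i=4, c=8): slope 1/3, span 3
hull edge (i=4, c=8) to (i=7, c=7): slope -1/3, span 3
Factored form: p(x) = 7 ⊗ (x ⊕ (-11)) ⊗ (x ⊕ (-1/3)) ⊗ (x ⊕ (-1/3)) ⊗ (x ⊕ (-1/3)) ⊗ (x ⊕ 1/3) ⊗ (x ⊕ 1/3) ⊗ (x ⊕ 1/3)
Answer: roots = -11 (mult 1), -1/3 (mult 3), 1/3 (mult 3)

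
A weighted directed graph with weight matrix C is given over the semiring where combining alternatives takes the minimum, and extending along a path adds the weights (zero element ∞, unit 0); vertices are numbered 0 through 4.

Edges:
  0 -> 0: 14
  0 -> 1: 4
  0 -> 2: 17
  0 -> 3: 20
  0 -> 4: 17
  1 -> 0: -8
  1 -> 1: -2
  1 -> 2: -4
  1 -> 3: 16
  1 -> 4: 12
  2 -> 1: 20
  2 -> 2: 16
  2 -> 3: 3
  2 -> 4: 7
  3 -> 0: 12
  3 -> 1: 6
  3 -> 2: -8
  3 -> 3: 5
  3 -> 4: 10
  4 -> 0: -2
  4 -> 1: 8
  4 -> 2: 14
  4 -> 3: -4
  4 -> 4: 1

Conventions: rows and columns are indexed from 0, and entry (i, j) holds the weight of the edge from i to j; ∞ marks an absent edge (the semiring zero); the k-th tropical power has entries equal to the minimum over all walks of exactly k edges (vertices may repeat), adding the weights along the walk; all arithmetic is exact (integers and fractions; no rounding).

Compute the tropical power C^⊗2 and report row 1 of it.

C^⊗2:
  [-4, 2, 0, 13, 16]
  [-10, -4, -6, -1, 3]
  [5, 9, -5, 3, 8]
  [-2, 4, -3, -5, -1]
  [-1, 2, -12, -3, 2]
Answer: row 1 of C^⊗2 = [-10, -4, -6, -1, 3]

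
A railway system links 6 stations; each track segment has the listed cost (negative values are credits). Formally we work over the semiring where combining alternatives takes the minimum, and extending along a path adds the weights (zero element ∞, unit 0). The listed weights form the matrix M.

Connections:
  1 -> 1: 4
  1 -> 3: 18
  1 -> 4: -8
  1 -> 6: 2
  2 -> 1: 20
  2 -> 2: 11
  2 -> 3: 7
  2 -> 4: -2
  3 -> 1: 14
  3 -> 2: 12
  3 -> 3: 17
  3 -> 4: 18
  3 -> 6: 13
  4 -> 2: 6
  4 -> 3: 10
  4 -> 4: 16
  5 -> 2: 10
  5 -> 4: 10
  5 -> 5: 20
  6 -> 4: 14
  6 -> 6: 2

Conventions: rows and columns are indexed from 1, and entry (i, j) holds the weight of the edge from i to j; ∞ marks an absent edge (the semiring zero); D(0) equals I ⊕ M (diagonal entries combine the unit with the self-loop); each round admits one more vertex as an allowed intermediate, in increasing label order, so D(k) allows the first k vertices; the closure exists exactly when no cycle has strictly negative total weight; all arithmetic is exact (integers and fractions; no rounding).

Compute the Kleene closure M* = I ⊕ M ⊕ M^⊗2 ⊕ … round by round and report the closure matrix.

D(0):
  [0, ∞, 18, -8, ∞, 2]
  [20, 0, 7, -2, ∞, ∞]
  [14, 12, 0, 18, ∞, 13]
  [∞, 6, 10, 0, ∞, ∞]
  [∞, 10, ∞, 10, 0, ∞]
  [∞, ∞, ∞, 14, ∞, 0]
D(1):
  [0, ∞, 18, -8, ∞, 2]
  [20, 0, 7, -2, ∞, 22]
  [14, 12, 0, 6, ∞, 13]
  [∞, 6, 10, 0, ∞, ∞]
  [∞, 10, ∞, 10, 0, ∞]
  [∞, ∞, ∞, 14, ∞, 0]
D(2):
  [0, ∞, 18, -8, ∞, 2]
  [20, 0, 7, -2, ∞, 22]
  [14, 12, 0, 6, ∞, 13]
  [26, 6, 10, 0, ∞, 28]
  [30, 10, 17, 8, 0, 32]
  [∞, ∞, ∞, 14, ∞, 0]
D(3):
  [0, 30, 18, -8, ∞, 2]
  [20, 0, 7, -2, ∞, 20]
  [14, 12, 0, 6, ∞, 13]
  [24, 6, 10, 0, ∞, 23]
  [30, 10, 17, 8, 0, 30]
  [∞, ∞, ∞, 14, ∞, 0]
D(4):
  [0, -2, 2, -8, ∞, 2]
  [20, 0, 7, -2, ∞, 20]
  [14, 12, 0, 6, ∞, 13]
  [24, 6, 10, 0, ∞, 23]
  [30, 10, 17, 8, 0, 30]
  [38, 20, 24, 14, ∞, 0]
D(5):
  [0, -2, 2, -8, ∞, 2]
  [20, 0, 7, -2, ∞, 20]
  [14, 12, 0, 6, ∞, 13]
  [24, 6, 10, 0, ∞, 23]
  [30, 10, 17, 8, 0, 30]
  [38, 20, 24, 14, ∞, 0]
D(6):
  [0, -2, 2, -8, ∞, 2]
  [20, 0, 7, -2, ∞, 20]
  [14, 12, 0, 6, ∞, 13]
  [24, 6, 10, 0, ∞, 23]
  [30, 10, 17, 8, 0, 30]
  [38, 20, 24, 14, ∞, 0]
Answer: M* = [[0, -2, 2, -8, ∞, 2], [20, 0, 7, -2, ∞, 20], [14, 12, 0, 6, ∞, 13], [24, 6, 10, 0, ∞, 23], [30, 10, 17, 8, 0, 30], [38, 20, 24, 14, ∞, 0]]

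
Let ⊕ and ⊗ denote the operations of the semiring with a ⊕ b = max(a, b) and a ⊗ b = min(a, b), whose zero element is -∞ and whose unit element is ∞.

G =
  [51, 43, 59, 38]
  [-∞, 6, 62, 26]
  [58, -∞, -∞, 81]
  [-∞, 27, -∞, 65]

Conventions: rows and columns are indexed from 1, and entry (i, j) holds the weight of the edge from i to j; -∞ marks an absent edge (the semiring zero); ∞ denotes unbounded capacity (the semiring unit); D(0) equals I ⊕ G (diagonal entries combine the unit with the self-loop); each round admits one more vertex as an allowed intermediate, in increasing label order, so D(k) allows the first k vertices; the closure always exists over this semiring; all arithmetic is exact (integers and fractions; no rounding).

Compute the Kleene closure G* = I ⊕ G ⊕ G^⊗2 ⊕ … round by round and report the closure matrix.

D(0):
  [∞, 43, 59, 38]
  [-∞, ∞, 62, 26]
  [58, -∞, ∞, 81]
  [-∞, 27, -∞, ∞]
D(1):
  [∞, 43, 59, 38]
  [-∞, ∞, 62, 26]
  [58, 43, ∞, 81]
  [-∞, 27, -∞, ∞]
D(2):
  [∞, 43, 59, 38]
  [-∞, ∞, 62, 26]
  [58, 43, ∞, 81]
  [-∞, 27, 27, ∞]
D(3):
  [∞, 43, 59, 59]
  [58, ∞, 62, 62]
  [58, 43, ∞, 81]
  [27, 27, 27, ∞]
D(4):
  [∞, 43, 59, 59]
  [58, ∞, 62, 62]
  [58, 43, ∞, 81]
  [27, 27, 27, ∞]
Answer: G* = [[∞, 43, 59, 59], [58, ∞, 62, 62], [58, 43, ∞, 81], [27, 27, 27, ∞]]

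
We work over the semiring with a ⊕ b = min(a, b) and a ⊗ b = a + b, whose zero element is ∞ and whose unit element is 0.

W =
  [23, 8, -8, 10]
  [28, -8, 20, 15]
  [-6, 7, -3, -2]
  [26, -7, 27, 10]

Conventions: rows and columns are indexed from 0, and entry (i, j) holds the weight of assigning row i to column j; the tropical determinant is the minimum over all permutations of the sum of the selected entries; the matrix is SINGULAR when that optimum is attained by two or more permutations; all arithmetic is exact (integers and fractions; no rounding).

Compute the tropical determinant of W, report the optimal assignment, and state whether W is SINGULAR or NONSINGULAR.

σ = (0, 1, 2, 3): 23 + (-8) + (-3) + 10 = 22
σ = (0, 1, 3, 2): 23 + (-8) + (-2) + 27 = 40
σ = (0, 2, 1, 3): 23 + 20 + 7 + 10 = 60
σ = (0, 2, 3, 1): 23 + 20 + (-2) + (-7) = 34
σ = (0, 3, 1, 2): 23 + 15 + 7 + 27 = 72
σ = (0, 3, 2, 1): 23 + 15 + (-3) + (-7) = 28
σ = (1, 0, 2, 3): 8 + 28 + (-3) + 10 = 43
σ = (1, 0, 3, 2): 8 + 28 + (-2) + 27 = 61
σ = (1, 2, 0, 3): 8 + 20 + (-6) + 10 = 32
σ = (1, 2, 3, 0): 8 + 20 + (-2) + 26 = 52
σ = (1, 3, 0, 2): 8 + 15 + (-6) + 27 = 44
σ = (1, 3, 2, 0): 8 + 15 + (-3) + 26 = 46
σ = (2, 0, 1, 3): (-8) + 28 + 7 + 10 = 37
σ = (2, 0, 3, 1): (-8) + 28 + (-2) + (-7) = 11
σ = (2, 1, 0, 3): (-8) + (-8) + (-6) + 10 = -12
σ = (2, 1, 3, 0): (-8) + (-8) + (-2) + 26 = 8
σ = (2, 3, 0, 1): (-8) + 15 + (-6) + (-7) = -6
σ = (2, 3, 1, 0): (-8) + 15 + 7 + 26 = 40
σ = (3, 0, 1, 2): 10 + 28 + 7 + 27 = 72
σ = (3, 0, 2, 1): 10 + 28 + (-3) + (-7) = 28
σ = (3, 1, 0, 2): 10 + (-8) + (-6) + 27 = 23
σ = (3, 1, 2, 0): 10 + (-8) + (-3) + 26 = 25
σ = (3, 2, 0, 1): 10 + 20 + (-6) + (-7) = 17
σ = (3, 2, 1, 0): 10 + 20 + 7 + 26 = 63
Optimal value attained by: σ = (2, 1, 0, 3).
Answer: det⊕(W) = -12; verdict: NONSINGULAR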